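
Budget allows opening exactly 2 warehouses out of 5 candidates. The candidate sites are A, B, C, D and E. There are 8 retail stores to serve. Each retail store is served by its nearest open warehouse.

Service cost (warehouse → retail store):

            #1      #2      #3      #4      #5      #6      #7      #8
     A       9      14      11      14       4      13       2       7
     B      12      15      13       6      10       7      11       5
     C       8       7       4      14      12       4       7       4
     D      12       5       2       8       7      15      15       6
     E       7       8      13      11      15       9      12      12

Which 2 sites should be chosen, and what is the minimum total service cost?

Choose C and D; total service cost 45.

With exactly 2 open, each retail store uses its cheapest among the chosen.
{C, D}: #1→C 8, #2→D 5, #3→D 2, #4→D 8, #5→D 7, #6→C 4, #7→C 7, #8→C 4. Service cost 45.
{A, C}: service cost 47
{A, D}: service cost 49
Among all 10 size-2 choices, {C, D} is lowest.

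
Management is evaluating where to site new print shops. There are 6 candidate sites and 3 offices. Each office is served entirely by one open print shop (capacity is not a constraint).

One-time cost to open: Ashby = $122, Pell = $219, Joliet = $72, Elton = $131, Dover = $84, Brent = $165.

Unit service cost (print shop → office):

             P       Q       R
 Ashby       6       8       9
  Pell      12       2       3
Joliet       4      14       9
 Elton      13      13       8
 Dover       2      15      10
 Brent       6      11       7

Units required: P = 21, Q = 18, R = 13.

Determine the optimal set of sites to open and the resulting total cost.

Open Pell and Dover; minimum total cost 420.

For any fixed open set, each office goes to its cheapest open site; total = fixed + service.
{Pell, Dover}: P→Dover 2·21=42, Q→Pell 2·18=36, R→Pell 3·13=39. Service 117; fixed 303; total 420.
{Pell, Joliet}: P→Joliet 4·21=84, Q→Pell 2·18=36, R→Pell 3·13=39. Service 159; fixed 291; total 450.
{Pell, Joliet, Dover}: P→Dover 2·21=42, Q→Pell 2·18=36, R→Pell 3·13=39. Service 117; fixed 375; total 492.
{Ashby, Pell, Joliet, Elton, Dover, Brent}: P→Dover 2·21=42, Q→Pell 2·18=36, R→Pell 3·13=39. Service 117; fixed 793; total 910.
No other subset beats 420.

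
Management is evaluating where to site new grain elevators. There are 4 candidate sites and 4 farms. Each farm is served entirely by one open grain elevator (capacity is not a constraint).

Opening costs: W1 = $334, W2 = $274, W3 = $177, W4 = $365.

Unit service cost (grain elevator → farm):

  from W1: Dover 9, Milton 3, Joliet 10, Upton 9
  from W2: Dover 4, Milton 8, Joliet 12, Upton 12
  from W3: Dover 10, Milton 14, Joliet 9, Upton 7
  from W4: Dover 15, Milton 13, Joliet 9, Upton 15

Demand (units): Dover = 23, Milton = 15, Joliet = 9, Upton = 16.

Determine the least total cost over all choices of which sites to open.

For any fixed open set, each farm goes to its cheapest open site; total = fixed + service.
{W2}: Dover→W2 4·23=92, Milton→W2 8·15=120, Joliet→W2 12·9=108, Upton→W2 12·16=192. Service 512; fixed 274; total 786.
{W3}: service 633 + fixed 177 = 810
{W1}: Dover→W1 9·23=207, Milton→W1 3·15=45, Joliet→W1 10·9=90, Upton→W1 9·16=144. Service 486; fixed 334; total 820.
{W1, W2, W3, W4}: service 330 + fixed 1150 = 1480
No other subset beats 786.

Minimum total cost: 786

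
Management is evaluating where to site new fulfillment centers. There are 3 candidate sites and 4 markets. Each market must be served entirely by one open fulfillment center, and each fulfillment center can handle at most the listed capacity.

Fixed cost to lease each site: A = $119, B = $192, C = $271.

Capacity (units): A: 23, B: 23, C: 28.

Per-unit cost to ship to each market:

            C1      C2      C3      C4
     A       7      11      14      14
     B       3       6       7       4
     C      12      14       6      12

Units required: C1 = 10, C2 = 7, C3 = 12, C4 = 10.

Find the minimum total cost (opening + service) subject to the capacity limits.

Minimum total cost: 582

Open {A, B}: C1→A 7·10=70, C2→A 11·7=77, C3→B 7·12=84, C4→B 4·10=40.
Loads: A carries 17/23, B carries 22/23. Service 271; fixed 311; total 582.
Next best feasible plan costs 626.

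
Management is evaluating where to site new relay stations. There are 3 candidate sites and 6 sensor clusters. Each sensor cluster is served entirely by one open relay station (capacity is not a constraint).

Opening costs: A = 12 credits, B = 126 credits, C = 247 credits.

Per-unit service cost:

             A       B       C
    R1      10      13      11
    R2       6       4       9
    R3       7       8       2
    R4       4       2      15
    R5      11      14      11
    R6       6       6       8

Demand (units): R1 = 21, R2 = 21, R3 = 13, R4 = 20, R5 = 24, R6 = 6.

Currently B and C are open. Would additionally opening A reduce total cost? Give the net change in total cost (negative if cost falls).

Yes — net change −9 (cost falls by 9).

Current service cost with {B, C}: 681.
Adding A: each sensor cluster re-picks its cheapest; new service cost 660, saving 21.
Extra fixed cost: 12. Net change = 12 − 21 = -9.
(Totals: 1054 → 1045.)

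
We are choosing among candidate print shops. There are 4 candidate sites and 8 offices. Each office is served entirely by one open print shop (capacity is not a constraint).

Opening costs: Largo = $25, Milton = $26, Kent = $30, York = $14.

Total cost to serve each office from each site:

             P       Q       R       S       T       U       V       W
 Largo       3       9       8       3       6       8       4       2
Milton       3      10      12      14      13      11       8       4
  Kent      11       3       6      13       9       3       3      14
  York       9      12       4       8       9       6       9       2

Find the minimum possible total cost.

For any fixed open set, each office goes to its cheapest open site; total = fixed + service.
{Largo}: P→Largo 3, Q→Largo 9, R→Largo 8, S→Largo 3, T→Largo 6, U→Largo 8, V→Largo 4, W→Largo 2. Service 43; fixed 25; total 68.
{York}: service 59 + fixed 14 = 73
{Largo, York}: service 37 + fixed 39 = 76
{Largo, Milton, Kent, York}: P→Largo 3, Q→Kent 3, R→York 4, S→Largo 3, T→Largo 6, U→Kent 3, V→Kent 3, W→Largo 2. Service 27; fixed 95; total 122.
No other subset beats 68.

Minimum total cost: 68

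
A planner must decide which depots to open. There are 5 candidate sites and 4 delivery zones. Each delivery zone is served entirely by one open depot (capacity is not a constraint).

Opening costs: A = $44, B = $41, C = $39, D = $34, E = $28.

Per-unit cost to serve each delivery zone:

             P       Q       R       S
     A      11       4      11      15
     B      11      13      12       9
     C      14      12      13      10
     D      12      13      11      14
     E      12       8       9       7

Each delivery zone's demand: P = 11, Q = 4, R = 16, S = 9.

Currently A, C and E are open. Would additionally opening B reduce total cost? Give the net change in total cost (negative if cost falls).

Current service cost with {A, C, E}: 344.
Adding B: each delivery zone re-picks its cheapest; new service cost 344, saving 0.
Extra fixed cost: 41. Net change = 41 − 0 = 41.
(Totals: 455 → 496.)

No — net change +41 (cost rises by 41).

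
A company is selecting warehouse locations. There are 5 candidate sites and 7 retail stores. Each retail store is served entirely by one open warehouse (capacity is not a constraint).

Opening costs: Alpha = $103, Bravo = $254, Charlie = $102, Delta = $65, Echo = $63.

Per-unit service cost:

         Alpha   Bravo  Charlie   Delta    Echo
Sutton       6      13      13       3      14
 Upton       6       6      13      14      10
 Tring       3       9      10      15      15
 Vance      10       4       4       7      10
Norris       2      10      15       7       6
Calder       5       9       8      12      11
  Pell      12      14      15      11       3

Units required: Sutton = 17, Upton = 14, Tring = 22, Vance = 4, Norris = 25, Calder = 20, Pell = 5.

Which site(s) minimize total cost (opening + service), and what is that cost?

Open Alpha and Delta; minimum total cost 602.

For any fixed open set, each retail store goes to its cheapest open site; total = fixed + service.
{Alpha, Delta}: Sutton→Delta 3·17=51, Upton→Alpha 6·14=84, Tring→Alpha 3·22=66, Vance→Delta 7·4=28, Norris→Alpha 2·25=50, Calder→Alpha 5·20=100, Pell→Delta 11·5=55. Service 434; fixed 168; total 602.
{Alpha}: Sutton→Alpha 6·17=102, Upton→Alpha 6·14=84, Tring→Alpha 3·22=66, Vance→Alpha 10·4=40, Norris→Alpha 2·25=50, Calder→Alpha 5·20=100, Pell→Alpha 12·5=60. Service 502; fixed 103; total 605.
{Alpha, Echo}: Sutton→Alpha 6·17=102, Upton→Alpha 6·14=84, Tring→Alpha 3·22=66, Vance→Alpha 10·4=40, Norris→Alpha 2·25=50, Calder→Alpha 5·20=100, Pell→Echo 3·5=15. Service 457; fixed 166; total 623.
{Alpha, Bravo, Charlie, Delta, Echo}: service 382 + fixed 587 = 969
No other subset beats 602.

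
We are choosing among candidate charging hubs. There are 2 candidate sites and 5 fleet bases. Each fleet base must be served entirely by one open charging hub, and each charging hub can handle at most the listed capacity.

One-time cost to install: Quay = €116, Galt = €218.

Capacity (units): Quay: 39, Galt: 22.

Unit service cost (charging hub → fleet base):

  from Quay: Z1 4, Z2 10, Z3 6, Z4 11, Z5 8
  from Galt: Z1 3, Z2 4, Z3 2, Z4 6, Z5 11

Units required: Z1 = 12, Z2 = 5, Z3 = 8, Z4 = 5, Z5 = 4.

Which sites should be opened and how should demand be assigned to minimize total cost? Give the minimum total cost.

Open {Quay}: Z1→Quay 4·12=48, Z2→Quay 10·5=50, Z3→Quay 6·8=48, Z4→Quay 11·5=55, Z5→Quay 8·4=32.
Loads: Quay carries 34/39. Service 233; fixed 116; total 349.
Next best feasible plan costs 480.

Minimum total cost: 349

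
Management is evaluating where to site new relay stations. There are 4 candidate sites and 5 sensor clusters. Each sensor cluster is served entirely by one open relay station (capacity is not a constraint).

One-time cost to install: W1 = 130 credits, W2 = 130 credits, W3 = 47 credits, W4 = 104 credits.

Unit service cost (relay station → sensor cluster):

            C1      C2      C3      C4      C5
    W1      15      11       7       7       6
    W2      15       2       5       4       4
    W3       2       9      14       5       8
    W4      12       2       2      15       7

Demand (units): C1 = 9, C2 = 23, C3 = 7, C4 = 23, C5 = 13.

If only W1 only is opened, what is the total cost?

Each sensor cluster is assigned to its cheapest site among the open ones.
{W1}: C1→W1 15·9=135, C2→W1 11·23=253, C3→W1 7·7=49, C4→W1 7·23=161, C5→W1 6·13=78. Service 676; fixed 130; total 806.

Total cost: 806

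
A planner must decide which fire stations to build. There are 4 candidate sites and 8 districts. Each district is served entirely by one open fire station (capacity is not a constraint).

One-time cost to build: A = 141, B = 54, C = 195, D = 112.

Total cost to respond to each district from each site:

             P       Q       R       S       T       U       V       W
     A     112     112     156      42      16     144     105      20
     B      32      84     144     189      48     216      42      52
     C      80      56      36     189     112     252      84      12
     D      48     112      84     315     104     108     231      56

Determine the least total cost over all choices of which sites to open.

For any fixed open set, each district goes to its cheapest open site; total = fixed + service.
{A, B}: P→B 32, Q→B 84, R→B 144, S→A 42, T→A 16, U→A 144, V→B 42, W→A 20. Service 524; fixed 195; total 719.
{A, B, D}: service 428 + fixed 307 = 735
{A, B, C}: service 380 + fixed 390 = 770
{A, B, C, D}: service 344 + fixed 502 = 846
No other subset beats 719.

Minimum total cost: 719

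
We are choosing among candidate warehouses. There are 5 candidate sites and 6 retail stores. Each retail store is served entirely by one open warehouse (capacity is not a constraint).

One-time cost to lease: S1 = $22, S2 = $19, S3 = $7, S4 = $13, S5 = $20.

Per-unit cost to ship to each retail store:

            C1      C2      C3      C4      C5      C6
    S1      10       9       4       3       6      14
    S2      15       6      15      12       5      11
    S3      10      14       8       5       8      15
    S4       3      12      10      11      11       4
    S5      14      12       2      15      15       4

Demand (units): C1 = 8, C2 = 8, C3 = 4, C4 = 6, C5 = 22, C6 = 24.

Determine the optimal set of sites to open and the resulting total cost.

For any fixed open set, each retail store goes to its cheapest open site; total = fixed + service.
{S1, S2, S4}: C1→S4 3·8=24, C2→S2 6·8=48, C3→S1 4·4=16, C4→S1 3·6=18, C5→S2 5·22=110, C6→S4 4·24=96. Service 312; fixed 54; total 366.
{S1, S2, S3, S4}: service 312 + fixed 61 = 373
{S2, S3, S4, S5}: C1→S4 3·8=24, C2→S2 6·8=48, C3→S5 2·4=8, C4→S3 5·6=30, C5→S2 5·22=110, C6→S4 4·24=96. Service 316; fixed 59; total 375.
{S1, S2, S3, S4, S5}: service 304 + fixed 81 = 385
No other subset beats 366.

Open S1, S2 and S4; minimum total cost 366.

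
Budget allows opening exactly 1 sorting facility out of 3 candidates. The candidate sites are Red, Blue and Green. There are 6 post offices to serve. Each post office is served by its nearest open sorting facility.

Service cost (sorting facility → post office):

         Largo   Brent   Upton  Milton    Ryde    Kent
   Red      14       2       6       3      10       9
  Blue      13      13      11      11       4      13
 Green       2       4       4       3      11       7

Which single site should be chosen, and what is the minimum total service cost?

Choose Green only; total service cost 31.

With exactly 1 open, each post office uses its cheapest among the chosen.
{Green}: Largo→Green 2, Brent→Green 4, Upton→Green 4, Milton→Green 3, Ryde→Green 11, Kent→Green 7. Service cost 31.
{Red}: service cost 44
{Blue}: service cost 65
Among all 3 size-1 choices, {Green} is lowest.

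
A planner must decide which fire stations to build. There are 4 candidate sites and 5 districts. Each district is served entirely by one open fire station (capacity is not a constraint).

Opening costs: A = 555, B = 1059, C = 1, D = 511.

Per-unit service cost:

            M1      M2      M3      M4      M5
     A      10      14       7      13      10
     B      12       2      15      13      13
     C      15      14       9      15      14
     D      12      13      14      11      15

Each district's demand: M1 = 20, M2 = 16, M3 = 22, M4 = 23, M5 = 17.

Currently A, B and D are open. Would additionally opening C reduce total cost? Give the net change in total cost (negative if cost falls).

No — net change +1 (cost rises by 1).

Current service cost with {A, B, D}: 809.
Adding C: each district re-picks its cheapest; new service cost 809, saving 0.
Extra fixed cost: 1. Net change = 1 − 0 = 1.
(Totals: 2934 → 2935.)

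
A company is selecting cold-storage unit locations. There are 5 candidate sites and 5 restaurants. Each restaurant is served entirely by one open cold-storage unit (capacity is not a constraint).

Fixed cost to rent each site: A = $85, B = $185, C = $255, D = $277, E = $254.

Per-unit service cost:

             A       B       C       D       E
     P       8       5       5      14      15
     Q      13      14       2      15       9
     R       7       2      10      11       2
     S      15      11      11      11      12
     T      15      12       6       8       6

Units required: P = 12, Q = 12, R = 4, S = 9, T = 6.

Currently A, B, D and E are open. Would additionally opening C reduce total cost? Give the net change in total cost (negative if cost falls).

Current service cost with {A, B, D, E}: 311.
Adding C: each restaurant re-picks its cheapest; new service cost 227, saving 84.
Extra fixed cost: 255. Net change = 255 − 84 = 171.
(Totals: 1112 → 1283.)

No — net change +171 (cost rises by 171).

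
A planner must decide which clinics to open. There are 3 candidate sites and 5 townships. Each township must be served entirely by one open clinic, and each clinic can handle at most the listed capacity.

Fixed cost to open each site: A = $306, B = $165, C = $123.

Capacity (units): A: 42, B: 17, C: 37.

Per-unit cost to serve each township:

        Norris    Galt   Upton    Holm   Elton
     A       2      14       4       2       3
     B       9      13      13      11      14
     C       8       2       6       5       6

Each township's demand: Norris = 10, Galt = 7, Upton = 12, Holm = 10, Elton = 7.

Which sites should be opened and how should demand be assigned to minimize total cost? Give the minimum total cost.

Open {A, C}: Norris→A 2·10=20, Galt→C 2·7=14, Upton→A 4·12=48, Holm→A 2·10=20, Elton→A 3·7=21.
Loads: A carries 39/42, C carries 7/37. Service 123; fixed 429; total 552.
Next best feasible plan costs 556.

Minimum total cost: 552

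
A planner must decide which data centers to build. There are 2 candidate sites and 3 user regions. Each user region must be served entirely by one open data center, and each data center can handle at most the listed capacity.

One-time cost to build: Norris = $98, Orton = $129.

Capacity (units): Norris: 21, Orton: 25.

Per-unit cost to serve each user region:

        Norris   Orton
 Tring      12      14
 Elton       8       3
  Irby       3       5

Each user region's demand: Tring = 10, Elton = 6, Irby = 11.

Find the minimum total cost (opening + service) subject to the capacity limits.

Open {Norris, Orton}: Tring→Norris 12·10=120, Elton→Orton 3·6=18, Irby→Norris 3·11=33.
Loads: Norris carries 21/21, Orton carries 6/25. Service 171; fixed 227; total 398.
Next best feasible plan costs 418.

Minimum total cost: 398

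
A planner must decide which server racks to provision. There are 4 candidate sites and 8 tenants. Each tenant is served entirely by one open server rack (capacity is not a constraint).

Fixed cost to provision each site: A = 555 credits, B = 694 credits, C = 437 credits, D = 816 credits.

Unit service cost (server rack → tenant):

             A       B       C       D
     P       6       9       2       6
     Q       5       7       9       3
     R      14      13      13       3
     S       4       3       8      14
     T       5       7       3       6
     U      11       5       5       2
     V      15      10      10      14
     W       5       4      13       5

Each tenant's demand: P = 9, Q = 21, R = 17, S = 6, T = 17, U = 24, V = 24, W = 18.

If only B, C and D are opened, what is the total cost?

Each tenant is assigned to its cheapest site among the open ones.
{B, C, D}: P→C 2·9=18, Q→D 3·21=63, R→D 3·17=51, S→B 3·6=18, T→C 3·17=51, U→D 2·24=48, V→B 10·24=240, W→B 4·18=72. Service 561; fixed 1947; total 2508.

Total cost: 2508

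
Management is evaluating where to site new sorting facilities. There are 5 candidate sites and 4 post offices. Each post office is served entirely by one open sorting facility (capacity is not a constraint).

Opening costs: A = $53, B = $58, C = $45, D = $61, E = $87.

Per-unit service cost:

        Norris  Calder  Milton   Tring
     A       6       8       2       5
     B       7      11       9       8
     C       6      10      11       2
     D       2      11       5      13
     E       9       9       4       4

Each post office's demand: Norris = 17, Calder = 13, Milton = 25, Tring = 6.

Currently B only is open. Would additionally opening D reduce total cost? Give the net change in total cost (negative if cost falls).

Yes — net change −124 (cost falls by 124).

Current service cost with {B}: 535.
Adding D: each post office re-picks its cheapest; new service cost 350, saving 185.
Extra fixed cost: 61. Net change = 61 − 185 = -124.
(Totals: 593 → 469.)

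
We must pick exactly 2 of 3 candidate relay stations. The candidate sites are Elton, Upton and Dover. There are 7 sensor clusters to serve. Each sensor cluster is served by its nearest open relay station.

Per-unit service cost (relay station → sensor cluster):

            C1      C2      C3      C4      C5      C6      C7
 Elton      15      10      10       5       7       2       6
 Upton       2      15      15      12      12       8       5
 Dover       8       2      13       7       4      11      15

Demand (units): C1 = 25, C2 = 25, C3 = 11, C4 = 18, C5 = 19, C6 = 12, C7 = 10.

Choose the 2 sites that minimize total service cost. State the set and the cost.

With exactly 2 open, each sensor cluster uses its cheapest among the chosen.
{Upton, Dover}: C1→Upton 2·25=50, C2→Dover 2·25=50, C3→Dover 13·11=143, C4→Dover 7·18=126, C5→Dover 4·19=76, C6→Upton 8·12=96, C7→Upton 5·10=50. Service cost 591.
{Elton, Dover}: service cost 610
{Elton, Upton}: service cost 707
Among all 3 size-2 choices, {Upton, Dover} is lowest.

Choose Upton and Dover; total service cost 591.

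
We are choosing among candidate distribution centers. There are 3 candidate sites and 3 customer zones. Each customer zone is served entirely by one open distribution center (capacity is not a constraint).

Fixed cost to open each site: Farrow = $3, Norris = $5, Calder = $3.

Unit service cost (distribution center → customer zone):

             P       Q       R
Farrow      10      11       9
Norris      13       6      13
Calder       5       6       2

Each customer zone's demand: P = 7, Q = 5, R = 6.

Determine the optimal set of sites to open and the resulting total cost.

For any fixed open set, each customer zone goes to its cheapest open site; total = fixed + service.
{Calder}: P→Calder 5·7=35, Q→Calder 6·5=30, R→Calder 2·6=12. Service 77; fixed 3; total 80.
{Farrow, Calder}: P→Calder 5·7=35, Q→Calder 6·5=30, R→Calder 2·6=12. Service 77; fixed 6; total 83.
{Norris, Calder}: service 77 + fixed 8 = 85
{Farrow, Norris, Calder}: service 77 + fixed 11 = 88
No other subset beats 80.

Open Calder only; minimum total cost 80.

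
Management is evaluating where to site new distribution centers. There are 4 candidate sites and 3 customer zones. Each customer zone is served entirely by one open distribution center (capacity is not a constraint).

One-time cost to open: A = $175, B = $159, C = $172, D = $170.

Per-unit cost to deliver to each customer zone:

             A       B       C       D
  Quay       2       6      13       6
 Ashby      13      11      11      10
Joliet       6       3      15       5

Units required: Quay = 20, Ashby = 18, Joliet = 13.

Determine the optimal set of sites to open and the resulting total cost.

Open B only; minimum total cost 516.

For any fixed open set, each customer zone goes to its cheapest open site; total = fixed + service.
{B}: Quay→B 6·20=120, Ashby→B 11·18=198, Joliet→B 3·13=39. Service 357; fixed 159; total 516.
{A}: service 352 + fixed 175 = 527
{D}: service 365 + fixed 170 = 535
{A, B, C, D}: Quay→A 2·20=40, Ashby→D 10·18=180, Joliet→B 3·13=39. Service 259; fixed 676; total 935.
No other subset beats 516.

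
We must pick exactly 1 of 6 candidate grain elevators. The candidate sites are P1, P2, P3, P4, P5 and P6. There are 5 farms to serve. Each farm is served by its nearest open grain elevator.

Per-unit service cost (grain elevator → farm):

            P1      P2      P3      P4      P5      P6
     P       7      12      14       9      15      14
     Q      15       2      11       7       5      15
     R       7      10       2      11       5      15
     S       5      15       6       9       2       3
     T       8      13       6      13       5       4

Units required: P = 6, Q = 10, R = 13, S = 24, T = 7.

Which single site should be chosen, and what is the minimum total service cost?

With exactly 1 open, each farm uses its cheapest among the chosen.
{P5}: P→P5 15·6=90, Q→P5 5·10=50, R→P5 5·13=65, S→P5 2·24=48, T→P5 5·7=35. Service cost 288.
{P3}: service cost 406
{P1}: service cost 459
Among all 6 size-1 choices, {P5} is lowest.

Choose P5 only; total service cost 288.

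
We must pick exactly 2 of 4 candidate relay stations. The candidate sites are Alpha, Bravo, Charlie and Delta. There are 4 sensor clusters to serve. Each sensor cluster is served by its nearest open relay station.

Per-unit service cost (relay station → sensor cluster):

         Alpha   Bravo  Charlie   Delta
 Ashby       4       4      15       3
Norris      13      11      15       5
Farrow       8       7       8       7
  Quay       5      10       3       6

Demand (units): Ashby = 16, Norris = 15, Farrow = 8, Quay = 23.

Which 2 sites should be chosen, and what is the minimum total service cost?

Choose Charlie and Delta; total service cost 248.

With exactly 2 open, each sensor cluster uses its cheapest among the chosen.
{Charlie, Delta}: Ashby→Delta 3·16=48, Norris→Delta 5·15=75, Farrow→Delta 7·8=56, Quay→Charlie 3·23=69. Service cost 248.
{Alpha, Delta}: service cost 294
{Bravo, Delta}: service cost 317
Among all 6 size-2 choices, {Charlie, Delta} is lowest.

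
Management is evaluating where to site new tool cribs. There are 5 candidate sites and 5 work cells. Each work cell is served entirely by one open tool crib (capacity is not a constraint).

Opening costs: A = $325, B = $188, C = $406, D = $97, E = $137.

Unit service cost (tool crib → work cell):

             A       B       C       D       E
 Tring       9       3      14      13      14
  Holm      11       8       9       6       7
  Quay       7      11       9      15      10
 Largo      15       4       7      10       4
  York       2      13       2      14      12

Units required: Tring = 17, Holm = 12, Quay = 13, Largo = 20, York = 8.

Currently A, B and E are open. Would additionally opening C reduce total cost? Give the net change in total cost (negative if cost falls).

No — net change +406 (cost rises by 406).

Current service cost with {A, B, E}: 322.
Adding C: each work cell re-picks its cheapest; new service cost 322, saving 0.
Extra fixed cost: 406. Net change = 406 − 0 = 406.
(Totals: 972 → 1378.)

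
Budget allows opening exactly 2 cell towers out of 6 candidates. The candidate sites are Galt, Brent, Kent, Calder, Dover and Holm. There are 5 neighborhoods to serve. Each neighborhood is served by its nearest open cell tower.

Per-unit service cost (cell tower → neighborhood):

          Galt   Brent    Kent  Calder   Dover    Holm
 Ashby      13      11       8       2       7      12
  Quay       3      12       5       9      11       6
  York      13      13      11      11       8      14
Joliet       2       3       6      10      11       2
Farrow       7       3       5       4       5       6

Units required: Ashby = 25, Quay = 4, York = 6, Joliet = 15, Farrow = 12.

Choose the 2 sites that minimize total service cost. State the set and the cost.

With exactly 2 open, each neighborhood uses its cheapest among the chosen.
{Galt, Calder}: Ashby→Calder 2·25=50, Quay→Galt 3·4=12, York→Calder 11·6=66, Joliet→Galt 2·15=30, Farrow→Calder 4·12=48. Service cost 206.
{Calder, Holm}: service cost 218
{Brent, Calder}: service cost 233
Among all 15 size-2 choices, {Galt, Calder} is lowest.

Choose Galt and Calder; total service cost 206.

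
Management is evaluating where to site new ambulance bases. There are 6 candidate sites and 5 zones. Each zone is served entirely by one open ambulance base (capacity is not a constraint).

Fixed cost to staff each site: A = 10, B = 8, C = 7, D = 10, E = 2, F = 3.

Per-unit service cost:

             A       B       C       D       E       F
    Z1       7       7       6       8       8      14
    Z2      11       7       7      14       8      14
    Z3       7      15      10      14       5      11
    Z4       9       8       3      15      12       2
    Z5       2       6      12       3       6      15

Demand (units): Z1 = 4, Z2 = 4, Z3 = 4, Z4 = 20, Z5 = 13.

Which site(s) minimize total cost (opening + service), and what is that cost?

For any fixed open set, each zone goes to its cheapest open site; total = fixed + service.
{A, C, E, F}: Z1→C 6·4=24, Z2→C 7·4=28, Z3→E 5·4=20, Z4→F 2·20=40, Z5→A 2·13=26. Service 138; fixed 22; total 160.
{A, E, F}: service 146 + fixed 15 = 161
{A, B, E, F}: service 142 + fixed 23 = 165
{A, B, C, D, E, F}: Z1→C 6·4=24, Z2→B 7·4=28, Z3→E 5·4=20, Z4→F 2·20=40, Z5→A 2·13=26. Service 138; fixed 40; total 178.
No other subset beats 160.

Open A, C, E and F; minimum total cost 160.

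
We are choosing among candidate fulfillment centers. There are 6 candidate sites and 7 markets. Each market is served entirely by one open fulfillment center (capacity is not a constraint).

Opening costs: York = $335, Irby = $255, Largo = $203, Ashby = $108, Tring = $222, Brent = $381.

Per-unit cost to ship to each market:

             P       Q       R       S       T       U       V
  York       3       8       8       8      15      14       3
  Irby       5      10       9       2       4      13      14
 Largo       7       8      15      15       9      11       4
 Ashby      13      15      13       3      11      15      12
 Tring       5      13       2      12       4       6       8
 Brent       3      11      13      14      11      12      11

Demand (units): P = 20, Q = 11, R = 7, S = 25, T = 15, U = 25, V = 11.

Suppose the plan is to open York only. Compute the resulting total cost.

Each market is assigned to its cheapest site among the open ones.
{York}: P→York 3·20=60, Q→York 8·11=88, R→York 8·7=56, S→York 8·25=200, T→York 15·15=225, U→York 14·25=350, V→York 3·11=33. Service 1012; fixed 335; total 1347.

Total cost: 1347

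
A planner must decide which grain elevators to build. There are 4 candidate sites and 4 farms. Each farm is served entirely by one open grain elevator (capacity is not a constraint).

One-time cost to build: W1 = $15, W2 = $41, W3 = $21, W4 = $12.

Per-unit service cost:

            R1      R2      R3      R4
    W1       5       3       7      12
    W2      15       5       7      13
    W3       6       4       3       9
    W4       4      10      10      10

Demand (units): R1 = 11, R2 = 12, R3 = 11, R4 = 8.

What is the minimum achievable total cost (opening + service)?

For any fixed open set, each farm goes to its cheapest open site; total = fixed + service.
{W3, W4}: R1→W4 4·11=44, R2→W3 4·12=48, R3→W3 3·11=33, R4→W3 9·8=72. Service 197; fixed 33; total 230.
{W1, W3}: service 196 + fixed 36 = 232
{W1, W3, W4}: service 185 + fixed 48 = 233
{W1, W2, W3, W4}: service 185 + fixed 89 = 274
No other subset beats 230.

Minimum total cost: 230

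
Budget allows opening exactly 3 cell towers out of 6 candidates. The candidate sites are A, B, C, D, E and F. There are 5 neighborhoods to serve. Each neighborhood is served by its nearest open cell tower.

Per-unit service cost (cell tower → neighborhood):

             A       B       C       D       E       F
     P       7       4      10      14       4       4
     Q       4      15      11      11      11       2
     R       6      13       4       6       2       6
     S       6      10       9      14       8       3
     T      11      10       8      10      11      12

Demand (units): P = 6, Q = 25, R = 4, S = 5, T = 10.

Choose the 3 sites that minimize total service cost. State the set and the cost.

With exactly 3 open, each neighborhood uses its cheapest among the chosen.
{C, E, F}: P→E 4·6=24, Q→F 2·25=50, R→E 2·4=8, S→F 3·5=15, T→C 8·10=80. Service cost 177.
{A, C, F}: service cost 185
{B, C, F}: service cost 185
Among all 20 size-3 choices, {C, E, F} is lowest.

Choose C, E and F; total service cost 177.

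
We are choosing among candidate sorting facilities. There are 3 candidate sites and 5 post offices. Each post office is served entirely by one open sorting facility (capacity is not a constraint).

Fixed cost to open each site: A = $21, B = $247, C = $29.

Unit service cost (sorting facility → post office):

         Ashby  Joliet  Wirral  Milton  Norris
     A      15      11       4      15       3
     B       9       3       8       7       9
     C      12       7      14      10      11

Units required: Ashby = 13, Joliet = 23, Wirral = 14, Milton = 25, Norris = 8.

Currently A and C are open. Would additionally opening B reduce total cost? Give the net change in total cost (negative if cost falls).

Current service cost with {A, C}: 647.
Adding B: each post office re-picks its cheapest; new service cost 441, saving 206.
Extra fixed cost: 247. Net change = 247 − 206 = 41.
(Totals: 697 → 738.)

No — net change +41 (cost rises by 41).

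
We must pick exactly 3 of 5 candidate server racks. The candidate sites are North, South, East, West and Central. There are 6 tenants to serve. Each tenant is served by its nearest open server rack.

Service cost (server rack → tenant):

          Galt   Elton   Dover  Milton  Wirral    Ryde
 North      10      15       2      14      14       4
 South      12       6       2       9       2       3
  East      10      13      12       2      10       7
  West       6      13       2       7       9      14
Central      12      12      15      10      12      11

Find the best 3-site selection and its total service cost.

Choose South, East and West; total service cost 21.

With exactly 3 open, each tenant uses its cheapest among the chosen.
{South, East, West}: Galt→West 6, Elton→South 6, Dover→South 2, Milton→East 2, Wirral→South 2, Ryde→South 3. Service cost 21.
{North, South, East}: service cost 25
{South, East, Central}: service cost 25
Among all 10 size-3 choices, {South, East, West} is lowest.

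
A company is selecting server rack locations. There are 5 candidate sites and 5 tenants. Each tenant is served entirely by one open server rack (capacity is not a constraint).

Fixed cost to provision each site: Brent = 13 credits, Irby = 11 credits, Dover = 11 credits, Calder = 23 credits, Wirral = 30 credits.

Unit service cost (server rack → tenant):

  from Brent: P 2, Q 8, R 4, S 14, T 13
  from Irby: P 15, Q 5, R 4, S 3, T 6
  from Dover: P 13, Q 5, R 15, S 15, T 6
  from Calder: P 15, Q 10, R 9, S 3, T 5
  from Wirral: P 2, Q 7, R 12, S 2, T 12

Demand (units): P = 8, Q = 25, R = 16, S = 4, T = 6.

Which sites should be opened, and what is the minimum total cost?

Open Brent and Irby; minimum total cost 277.

For any fixed open set, each tenant goes to its cheapest open site; total = fixed + service.
{Brent, Irby}: P→Brent 2·8=16, Q→Irby 5·25=125, R→Brent 4·16=64, S→Irby 3·4=12, T→Irby 6·6=36. Service 253; fixed 24; total 277.
{Brent, Irby, Dover}: service 253 + fixed 35 = 288
{Irby, Wirral}: service 249 + fixed 41 = 290
{Brent, Irby, Dover, Calder, Wirral}: service 243 + fixed 88 = 331
No other subset beats 277.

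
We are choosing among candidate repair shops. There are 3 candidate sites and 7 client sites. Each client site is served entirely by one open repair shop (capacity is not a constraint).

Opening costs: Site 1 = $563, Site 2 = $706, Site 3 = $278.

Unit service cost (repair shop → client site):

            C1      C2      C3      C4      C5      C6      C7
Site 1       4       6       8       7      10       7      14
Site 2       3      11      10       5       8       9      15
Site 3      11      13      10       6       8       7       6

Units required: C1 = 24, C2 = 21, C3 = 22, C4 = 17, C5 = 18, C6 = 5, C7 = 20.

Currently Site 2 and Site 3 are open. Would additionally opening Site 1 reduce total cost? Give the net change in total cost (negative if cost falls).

No — net change +414 (cost rises by 414).

Current service cost with {Site 2, Site 3}: 907.
Adding Site 1: each client site re-picks its cheapest; new service cost 758, saving 149.
Extra fixed cost: 563. Net change = 563 − 149 = 414.
(Totals: 1891 → 2305.)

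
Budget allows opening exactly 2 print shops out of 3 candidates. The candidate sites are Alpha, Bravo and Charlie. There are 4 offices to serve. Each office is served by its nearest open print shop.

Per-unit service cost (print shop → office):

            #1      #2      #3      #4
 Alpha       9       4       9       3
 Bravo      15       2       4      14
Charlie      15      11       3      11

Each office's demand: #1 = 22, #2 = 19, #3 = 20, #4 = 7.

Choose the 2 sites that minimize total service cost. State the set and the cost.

Choose Alpha and Bravo; total service cost 337.

With exactly 2 open, each office uses its cheapest among the chosen.
{Alpha, Bravo}: #1→Alpha 9·22=198, #2→Bravo 2·19=38, #3→Bravo 4·20=80, #4→Alpha 3·7=21. Service cost 337.
{Alpha, Charlie}: service cost 355
{Bravo, Charlie}: service cost 505
Among all 3 size-2 choices, {Alpha, Bravo} is lowest.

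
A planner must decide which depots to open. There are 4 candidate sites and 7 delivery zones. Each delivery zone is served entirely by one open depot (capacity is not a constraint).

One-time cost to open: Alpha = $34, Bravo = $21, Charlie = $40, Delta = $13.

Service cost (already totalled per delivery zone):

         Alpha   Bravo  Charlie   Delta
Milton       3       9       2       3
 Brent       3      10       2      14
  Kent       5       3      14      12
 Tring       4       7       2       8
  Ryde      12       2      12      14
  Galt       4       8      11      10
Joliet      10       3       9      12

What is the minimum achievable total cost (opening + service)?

For any fixed open set, each delivery zone goes to its cheapest open site; total = fixed + service.
{Bravo}: Milton→Bravo 9, Brent→Bravo 10, Kent→Bravo 3, Tring→Bravo 7, Ryde→Bravo 2, Galt→Bravo 8, Joliet→Bravo 3. Service 42; fixed 21; total 63.
{Bravo, Delta}: service 36 + fixed 34 = 70
{Alpha}: Milton→Alpha 3, Brent→Alpha 3, Kent→Alpha 5, Tring→Alpha 4, Ryde→Alpha 12, Galt→Alpha 4, Joliet→Alpha 10. Service 41; fixed 34; total 75.
{Alpha, Bravo, Charlie, Delta}: Milton→Charlie 2, Brent→Charlie 2, Kent→Bravo 3, Tring→Charlie 2, Ryde→Bravo 2, Galt→Alpha 4, Joliet→Bravo 3. Service 18; fixed 108; total 126.
No other subset beats 63.

Minimum total cost: 63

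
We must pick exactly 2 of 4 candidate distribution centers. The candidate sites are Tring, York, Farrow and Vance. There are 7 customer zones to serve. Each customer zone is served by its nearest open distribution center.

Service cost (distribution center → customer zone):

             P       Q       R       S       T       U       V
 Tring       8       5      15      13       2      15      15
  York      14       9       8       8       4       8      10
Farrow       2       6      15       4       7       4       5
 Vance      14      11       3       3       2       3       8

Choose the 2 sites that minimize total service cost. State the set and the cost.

With exactly 2 open, each customer zone uses its cheapest among the chosen.
{Farrow, Vance}: P→Farrow 2, Q→Farrow 6, R→Vance 3, S→Vance 3, T→Vance 2, U→Vance 3, V→Farrow 5. Service cost 24.
{Tring, Vance}: service cost 32
{York, Farrow}: service cost 33
Among all 6 size-2 choices, {Farrow, Vance} is lowest.

Choose Farrow and Vance; total service cost 24.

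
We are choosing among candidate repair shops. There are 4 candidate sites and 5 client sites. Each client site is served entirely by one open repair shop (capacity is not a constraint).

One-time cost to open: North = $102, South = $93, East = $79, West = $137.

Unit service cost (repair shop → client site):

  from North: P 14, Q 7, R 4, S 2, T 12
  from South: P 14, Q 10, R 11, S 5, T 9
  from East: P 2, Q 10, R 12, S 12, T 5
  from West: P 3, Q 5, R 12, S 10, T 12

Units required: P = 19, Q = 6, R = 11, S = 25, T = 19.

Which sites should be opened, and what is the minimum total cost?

Open North and East; minimum total cost 450.

For any fixed open set, each client site goes to its cheapest open site; total = fixed + service.
{North, East}: P→East 2·19=38, Q→North 7·6=42, R→North 4·11=44, S→North 2·25=50, T→East 5·19=95. Service 269; fixed 181; total 450.
{North, South, East}: P→East 2·19=38, Q→North 7·6=42, R→North 4·11=44, S→North 2·25=50, T→East 5·19=95. Service 269; fixed 274; total 543.
{North, East, West}: P→East 2·19=38, Q→West 5·6=30, R→North 4·11=44, S→North 2·25=50, T→East 5·19=95. Service 257; fixed 318; total 575.
{North, South, East, West}: service 257 + fixed 411 = 668
(All 15 nonempty subsets were checked; North and East is lowest.)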